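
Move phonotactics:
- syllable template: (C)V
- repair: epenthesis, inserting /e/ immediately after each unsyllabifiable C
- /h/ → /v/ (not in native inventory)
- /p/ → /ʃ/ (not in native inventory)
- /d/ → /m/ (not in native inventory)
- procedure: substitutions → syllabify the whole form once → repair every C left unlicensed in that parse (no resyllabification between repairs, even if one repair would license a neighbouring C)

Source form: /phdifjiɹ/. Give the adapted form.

Substitution: /p/ → /ʃ/, /h/ → /v/, /d/ → /m/, giving /ʃvmifjiɹ/.
The consonants /ʃ/, /v/, /f/, /ɹ/ cannot be parsed into a legal (C)V syllable (no codas are permitted; onsets are limited to one consonant).
Each unlicensed consonant becomes the onset of a new syllable: /ʃ/ → /ʃe/, /v/ → /ve/, /f/ → /fe/, /ɹ/ → /ɹe/.

ʃevemifejiɹe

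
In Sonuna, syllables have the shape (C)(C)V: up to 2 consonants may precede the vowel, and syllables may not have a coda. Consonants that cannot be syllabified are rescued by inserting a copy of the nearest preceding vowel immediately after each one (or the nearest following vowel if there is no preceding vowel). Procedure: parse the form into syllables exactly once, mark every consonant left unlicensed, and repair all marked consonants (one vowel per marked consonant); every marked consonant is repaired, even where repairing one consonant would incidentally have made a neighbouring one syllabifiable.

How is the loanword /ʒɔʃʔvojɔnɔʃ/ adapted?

ʒɔʃɔʔvojɔnɔʃɔ

Under (C)(C)V, the unsyllabifiable consonants are /ʃ/, /ʃ/ (no codas are permitted; onsets may contain at most 2 consonants).
Epenthesis after each stranded consonant: /ʃ/ → /ʃɔ/, /ʃ/ → /ʃɔ/.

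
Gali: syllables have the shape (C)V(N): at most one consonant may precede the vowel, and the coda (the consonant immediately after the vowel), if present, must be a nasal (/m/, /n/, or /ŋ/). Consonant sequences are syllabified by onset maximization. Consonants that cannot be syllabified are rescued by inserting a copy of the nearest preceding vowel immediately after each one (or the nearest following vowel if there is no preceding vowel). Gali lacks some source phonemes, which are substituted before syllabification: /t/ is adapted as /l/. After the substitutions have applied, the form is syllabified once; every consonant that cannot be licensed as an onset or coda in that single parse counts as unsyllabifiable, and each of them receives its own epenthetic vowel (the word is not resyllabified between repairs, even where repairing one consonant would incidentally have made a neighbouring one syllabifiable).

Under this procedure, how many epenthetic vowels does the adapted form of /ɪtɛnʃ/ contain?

1

After substitution the input is /ɪlɛnʃ/.
The unsyllabifiable consonants are /ʃ/; each receives one epenthetic vowel.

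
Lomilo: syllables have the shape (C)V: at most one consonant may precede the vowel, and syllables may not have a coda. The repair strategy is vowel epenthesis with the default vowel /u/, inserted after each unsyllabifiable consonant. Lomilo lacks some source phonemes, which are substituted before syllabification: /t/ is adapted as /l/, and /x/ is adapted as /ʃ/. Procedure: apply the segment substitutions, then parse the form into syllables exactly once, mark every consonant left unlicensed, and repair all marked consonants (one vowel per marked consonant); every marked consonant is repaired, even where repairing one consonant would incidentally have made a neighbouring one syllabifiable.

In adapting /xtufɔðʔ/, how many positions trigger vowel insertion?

After substitution the input is /ʃlufɔðʔ/.
The unsyllabifiable consonants are /ʃ/, /ð/, /ʔ/; each receives one epenthetic vowel.

3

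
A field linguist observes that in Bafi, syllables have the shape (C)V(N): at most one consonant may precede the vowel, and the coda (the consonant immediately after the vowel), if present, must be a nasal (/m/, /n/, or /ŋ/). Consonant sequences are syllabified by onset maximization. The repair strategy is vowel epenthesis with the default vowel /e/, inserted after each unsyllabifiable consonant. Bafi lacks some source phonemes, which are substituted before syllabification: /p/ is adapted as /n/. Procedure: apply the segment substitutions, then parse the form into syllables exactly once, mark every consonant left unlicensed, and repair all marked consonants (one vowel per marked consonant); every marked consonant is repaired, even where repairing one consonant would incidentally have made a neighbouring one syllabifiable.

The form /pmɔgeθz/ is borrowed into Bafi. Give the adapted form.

Substitution: /p/ → /n/, giving /nmɔgeθz/.
The consonants /n/, /θ/, /z/ cannot be parsed into a legal (C)V(N) syllable (only a nasal (/m/, /n/, or /ŋ/) is licensed in coda position; onsets are limited to one consonant).
Inserting the epenthetic vowel yields /n/ → /ne/, /θ/ → /θe/, /z/ → /ze/.

nemɔgeθeze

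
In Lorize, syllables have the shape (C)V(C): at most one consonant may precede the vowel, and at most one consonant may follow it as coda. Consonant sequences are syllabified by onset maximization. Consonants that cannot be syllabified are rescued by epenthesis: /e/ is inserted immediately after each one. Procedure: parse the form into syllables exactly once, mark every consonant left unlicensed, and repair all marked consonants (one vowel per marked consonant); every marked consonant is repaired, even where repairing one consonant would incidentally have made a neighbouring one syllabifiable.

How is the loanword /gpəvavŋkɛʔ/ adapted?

The consonants /g/, /ŋ/ cannot be parsed into a legal (C)V(C) syllable (at most one coda consonant is licensed; onsets are limited to one consonant).
Each unlicensed consonant becomes the onset of a new syllable: /g/ → /ge/, /ŋ/ → /ŋe/.

gepəvavŋekɛʔ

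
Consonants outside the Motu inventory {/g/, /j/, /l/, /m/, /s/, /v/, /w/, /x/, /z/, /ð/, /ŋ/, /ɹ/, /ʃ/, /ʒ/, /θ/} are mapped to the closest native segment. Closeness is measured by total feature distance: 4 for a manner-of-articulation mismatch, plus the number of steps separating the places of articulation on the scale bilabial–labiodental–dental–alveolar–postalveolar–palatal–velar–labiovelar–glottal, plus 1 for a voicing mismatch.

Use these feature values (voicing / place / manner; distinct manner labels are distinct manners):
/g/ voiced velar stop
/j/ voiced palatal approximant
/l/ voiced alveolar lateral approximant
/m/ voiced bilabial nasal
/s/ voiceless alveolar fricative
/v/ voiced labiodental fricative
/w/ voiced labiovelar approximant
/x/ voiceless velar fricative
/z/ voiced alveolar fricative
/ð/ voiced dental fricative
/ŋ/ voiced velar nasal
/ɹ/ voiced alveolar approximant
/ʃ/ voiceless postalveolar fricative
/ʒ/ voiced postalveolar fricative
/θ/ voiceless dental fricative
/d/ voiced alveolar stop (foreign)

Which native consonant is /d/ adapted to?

/g/ is closest: same manner (stop), place distance 3 (alveolar→velar), same voicing; total 3. Next closest is /l/ at distance 4.

g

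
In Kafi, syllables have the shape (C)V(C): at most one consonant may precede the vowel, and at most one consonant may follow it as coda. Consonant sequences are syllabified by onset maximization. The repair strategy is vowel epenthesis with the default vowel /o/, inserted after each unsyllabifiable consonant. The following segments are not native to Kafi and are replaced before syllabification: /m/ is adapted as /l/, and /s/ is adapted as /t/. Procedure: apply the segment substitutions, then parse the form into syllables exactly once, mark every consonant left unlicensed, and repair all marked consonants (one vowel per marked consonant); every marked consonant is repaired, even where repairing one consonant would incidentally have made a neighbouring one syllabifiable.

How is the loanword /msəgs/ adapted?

Substitution: /m/ → /l/, /s/ → /t/, giving /ltəgt/.
The consonants /l/, /t/ cannot be parsed into a legal (C)V(C) syllable (at most one coda consonant is licensed; onsets are limited to one consonant).
Epenthesis after each stranded consonant: /l/ → /lo/, /t/ → /to/.

lotəgto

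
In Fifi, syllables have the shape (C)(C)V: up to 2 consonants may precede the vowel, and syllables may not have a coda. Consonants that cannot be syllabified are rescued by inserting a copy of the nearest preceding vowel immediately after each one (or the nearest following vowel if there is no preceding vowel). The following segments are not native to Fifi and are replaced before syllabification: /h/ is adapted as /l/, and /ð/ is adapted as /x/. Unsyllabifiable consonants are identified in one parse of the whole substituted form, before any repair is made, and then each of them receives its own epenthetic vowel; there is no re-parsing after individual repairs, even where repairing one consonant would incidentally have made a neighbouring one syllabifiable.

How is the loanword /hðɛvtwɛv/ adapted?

lxɛvɛtwɛvɛ

Substitution: /h/ → /l/, /ð/ → /x/, giving /lxɛvtwɛv/.
Syllabifying with onset maximization leaves /v/, /v/ stranded (no codas are permitted; onsets may contain at most 2 consonants).
Epenthesis after each stranded consonant: /v/ → /vɛ/, /v/ → /vɛ/.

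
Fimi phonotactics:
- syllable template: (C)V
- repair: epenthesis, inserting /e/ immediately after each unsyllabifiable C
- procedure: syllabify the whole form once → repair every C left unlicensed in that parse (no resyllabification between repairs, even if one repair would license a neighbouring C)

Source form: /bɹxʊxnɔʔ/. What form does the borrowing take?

beɹexʊxenɔʔe

The consonants /b/, /ɹ/, /x/, /ʔ/ cannot be parsed into a legal (C)V syllable (no codas are permitted; onsets are limited to one consonant).
Epenthesis after each stranded consonant: /b/ → /be/, /ɹ/ → /ɹe/, /x/ → /xe/, /ʔ/ → /ʔe/.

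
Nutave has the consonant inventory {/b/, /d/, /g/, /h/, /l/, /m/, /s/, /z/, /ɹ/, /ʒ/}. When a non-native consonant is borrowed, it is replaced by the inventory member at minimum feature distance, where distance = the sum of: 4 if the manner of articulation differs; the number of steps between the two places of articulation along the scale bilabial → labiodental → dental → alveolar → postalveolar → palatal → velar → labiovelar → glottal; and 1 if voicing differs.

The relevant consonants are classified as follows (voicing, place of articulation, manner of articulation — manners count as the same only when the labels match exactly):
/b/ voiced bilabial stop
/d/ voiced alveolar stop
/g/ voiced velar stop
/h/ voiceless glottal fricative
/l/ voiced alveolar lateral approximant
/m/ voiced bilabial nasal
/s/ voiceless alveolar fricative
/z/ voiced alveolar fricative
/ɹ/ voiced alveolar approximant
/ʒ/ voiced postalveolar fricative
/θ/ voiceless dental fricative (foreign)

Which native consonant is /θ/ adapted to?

/s/ is closest: same manner (fricative), place distance 1 (dental→alveolar), same voicing; total 1. Next closest is /z/ at distance 2.

s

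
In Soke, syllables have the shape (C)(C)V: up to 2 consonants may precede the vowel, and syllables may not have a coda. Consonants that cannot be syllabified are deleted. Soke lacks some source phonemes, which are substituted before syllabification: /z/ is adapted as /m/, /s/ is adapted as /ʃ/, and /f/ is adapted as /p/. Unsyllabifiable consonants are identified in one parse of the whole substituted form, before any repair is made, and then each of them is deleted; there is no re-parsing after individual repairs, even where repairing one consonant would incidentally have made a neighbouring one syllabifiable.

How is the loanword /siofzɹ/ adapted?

Substitution: /s/ → /ʃ/, /f/ → /p/, /z/ → /m/, giving /ʃiopmɹ/.
The consonants /p/, /m/, /ɹ/ cannot be parsed into a legal (C)(C)V syllable (no codas are permitted; onsets may contain at most 2 consonants).
Deletion applies to /p/, /m/, /ɹ/.

ʃio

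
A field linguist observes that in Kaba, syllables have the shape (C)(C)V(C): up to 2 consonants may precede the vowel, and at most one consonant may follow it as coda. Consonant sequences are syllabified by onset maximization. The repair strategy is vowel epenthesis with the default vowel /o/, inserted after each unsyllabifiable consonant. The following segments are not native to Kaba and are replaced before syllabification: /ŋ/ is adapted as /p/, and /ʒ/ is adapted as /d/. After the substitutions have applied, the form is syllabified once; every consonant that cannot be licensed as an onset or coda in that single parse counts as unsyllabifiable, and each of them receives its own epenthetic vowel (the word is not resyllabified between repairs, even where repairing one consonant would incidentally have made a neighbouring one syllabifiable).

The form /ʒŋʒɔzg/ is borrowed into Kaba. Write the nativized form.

Substitution: /ʒ/ → /d/, /ŋ/ → /p/, giving /dpdɔzg/.
Under (C)(C)V(C), the unsyllabifiable consonants are /d/, /g/ (at most one coda consonant is licensed; onsets may contain at most 2 consonants).
Each unlicensed consonant becomes the onset of a new syllable: /d/ → /do/, /g/ → /go/.

dopdɔzgo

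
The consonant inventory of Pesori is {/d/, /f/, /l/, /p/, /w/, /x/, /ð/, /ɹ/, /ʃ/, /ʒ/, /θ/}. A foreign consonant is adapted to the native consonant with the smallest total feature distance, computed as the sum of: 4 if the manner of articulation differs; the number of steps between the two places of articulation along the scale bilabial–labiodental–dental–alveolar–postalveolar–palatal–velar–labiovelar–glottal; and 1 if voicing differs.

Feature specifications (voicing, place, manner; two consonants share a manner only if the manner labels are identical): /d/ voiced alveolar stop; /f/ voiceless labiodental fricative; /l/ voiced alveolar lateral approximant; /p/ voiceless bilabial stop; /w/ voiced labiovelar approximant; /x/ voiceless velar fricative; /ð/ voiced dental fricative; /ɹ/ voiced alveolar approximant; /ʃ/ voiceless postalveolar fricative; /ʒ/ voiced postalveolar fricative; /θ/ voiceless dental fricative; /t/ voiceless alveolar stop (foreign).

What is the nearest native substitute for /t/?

d

/d/ is closest: same manner (stop), place distance 0 (alveolar→alveolar), voicing differs (+1); total 1. Next closest is /p/ at distance 3.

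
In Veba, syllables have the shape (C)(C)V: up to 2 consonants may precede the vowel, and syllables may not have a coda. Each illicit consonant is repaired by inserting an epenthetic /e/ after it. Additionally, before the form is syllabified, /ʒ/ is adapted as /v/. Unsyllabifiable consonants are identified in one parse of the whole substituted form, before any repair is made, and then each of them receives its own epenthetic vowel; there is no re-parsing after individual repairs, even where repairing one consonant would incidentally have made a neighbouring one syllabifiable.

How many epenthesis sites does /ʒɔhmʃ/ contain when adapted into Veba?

3

After substitution the input is /vɔhmʃ/.
The unsyllabifiable consonants are /h/, /m/, /ʃ/; each receives one epenthetic vowel.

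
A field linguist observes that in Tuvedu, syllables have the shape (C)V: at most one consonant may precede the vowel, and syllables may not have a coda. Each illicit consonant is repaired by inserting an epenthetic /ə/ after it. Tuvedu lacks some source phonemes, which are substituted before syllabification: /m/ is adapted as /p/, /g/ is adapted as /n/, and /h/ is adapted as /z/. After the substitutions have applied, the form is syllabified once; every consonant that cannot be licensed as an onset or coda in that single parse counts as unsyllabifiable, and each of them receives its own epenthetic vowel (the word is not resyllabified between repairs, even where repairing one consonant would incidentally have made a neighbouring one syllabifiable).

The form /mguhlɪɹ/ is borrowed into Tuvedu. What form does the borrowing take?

pənuzəlɪɹə

Substitution: /m/ → /p/, /g/ → /n/, /h/ → /z/, giving /pnuzlɪɹ/.
Under (C)V, the unsyllabifiable consonants are /p/, /z/, /ɹ/ (no codas are permitted; onsets are limited to one consonant).
Inserting the epenthetic vowel yields /p/ → /pə/, /z/ → /zə/, /ɹ/ → /ɹə/.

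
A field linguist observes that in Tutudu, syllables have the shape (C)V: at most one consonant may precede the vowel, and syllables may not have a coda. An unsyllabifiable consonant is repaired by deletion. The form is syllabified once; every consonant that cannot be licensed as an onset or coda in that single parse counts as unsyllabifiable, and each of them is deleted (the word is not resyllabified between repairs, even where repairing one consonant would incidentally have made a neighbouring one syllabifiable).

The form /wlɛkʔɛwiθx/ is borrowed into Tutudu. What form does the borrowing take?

lɛʔɛwi

The consonants /w/, /k/, /θ/, /x/ cannot be parsed into a legal (C)V syllable (no codas are permitted; onsets are limited to one consonant).
Deleting the stranded consonants removes /w/, /k/, /θ/, /x/.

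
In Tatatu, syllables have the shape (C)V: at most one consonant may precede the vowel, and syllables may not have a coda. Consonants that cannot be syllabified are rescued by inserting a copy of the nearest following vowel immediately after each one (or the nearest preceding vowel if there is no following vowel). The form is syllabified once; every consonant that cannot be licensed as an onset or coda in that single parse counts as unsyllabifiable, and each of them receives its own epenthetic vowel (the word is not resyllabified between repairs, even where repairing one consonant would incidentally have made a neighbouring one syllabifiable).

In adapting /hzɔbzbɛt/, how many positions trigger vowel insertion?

The unsyllabifiable consonants are /h/, /b/, /z/, /t/; each receives one epenthetic vowel.

4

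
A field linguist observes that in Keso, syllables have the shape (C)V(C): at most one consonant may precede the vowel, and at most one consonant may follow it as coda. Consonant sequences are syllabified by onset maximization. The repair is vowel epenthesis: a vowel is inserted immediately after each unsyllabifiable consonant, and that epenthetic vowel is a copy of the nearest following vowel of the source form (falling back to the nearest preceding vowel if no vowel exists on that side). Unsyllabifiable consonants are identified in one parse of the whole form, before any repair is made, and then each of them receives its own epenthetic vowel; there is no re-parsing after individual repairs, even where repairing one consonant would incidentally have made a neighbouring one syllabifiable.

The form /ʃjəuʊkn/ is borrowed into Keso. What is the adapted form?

ʃəjəuʊknʊ

The consonants /ʃ/, /n/ cannot be parsed into a legal (C)V(C) syllable (at most one coda consonant is licensed; onsets are limited to one consonant).
Each unlicensed consonant becomes the onset of a new syllable: /ʃ/ → /ʃə/, /n/ → /nʊ/.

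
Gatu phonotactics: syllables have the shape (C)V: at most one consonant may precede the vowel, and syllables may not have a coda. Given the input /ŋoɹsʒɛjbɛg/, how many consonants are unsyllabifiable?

The consonants /ɹ/, /s/, /j/, /g/ cannot be parsed into a legal (C)V syllable (no codas are permitted; onsets are limited to one consonant).

4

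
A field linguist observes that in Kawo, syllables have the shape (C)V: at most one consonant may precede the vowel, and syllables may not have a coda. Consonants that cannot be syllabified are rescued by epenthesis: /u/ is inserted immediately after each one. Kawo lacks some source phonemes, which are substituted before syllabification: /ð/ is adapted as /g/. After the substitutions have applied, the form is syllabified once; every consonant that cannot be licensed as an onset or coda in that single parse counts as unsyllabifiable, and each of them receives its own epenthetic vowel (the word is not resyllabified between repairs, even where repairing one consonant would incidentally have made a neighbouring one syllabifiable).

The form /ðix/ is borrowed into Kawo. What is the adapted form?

gixu

Substitution: /ð/ → /g/, giving /gix/.
Syllabifying with onset maximization leaves /x/ stranded (no codas are permitted; onsets are limited to one consonant).
Epenthesis after each stranded consonant: /x/ → /xu/.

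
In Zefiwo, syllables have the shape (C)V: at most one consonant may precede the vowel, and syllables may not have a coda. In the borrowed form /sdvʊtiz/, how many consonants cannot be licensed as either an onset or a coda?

Syllabifying with onset maximization leaves /s/, /d/, /z/ stranded (no codas are permitted; onsets are limited to one consonant).

3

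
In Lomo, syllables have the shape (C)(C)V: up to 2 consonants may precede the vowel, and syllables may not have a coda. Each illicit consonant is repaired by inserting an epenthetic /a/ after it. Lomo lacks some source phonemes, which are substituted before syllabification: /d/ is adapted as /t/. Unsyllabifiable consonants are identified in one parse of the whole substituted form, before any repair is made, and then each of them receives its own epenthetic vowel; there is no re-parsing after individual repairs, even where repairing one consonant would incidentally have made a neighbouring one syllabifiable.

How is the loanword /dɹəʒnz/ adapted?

tɹəʒanaza

Substitution: /d/ → /t/, giving /tɹəʒnz/.
Under (C)(C)V, the unsyllabifiable consonants are /ʒ/, /n/, /z/ (no codas are permitted; onsets may contain at most 2 consonants).
Each unlicensed consonant becomes the onset of a new syllable: /ʒ/ → /ʒa/, /n/ → /na/, /z/ → /za/.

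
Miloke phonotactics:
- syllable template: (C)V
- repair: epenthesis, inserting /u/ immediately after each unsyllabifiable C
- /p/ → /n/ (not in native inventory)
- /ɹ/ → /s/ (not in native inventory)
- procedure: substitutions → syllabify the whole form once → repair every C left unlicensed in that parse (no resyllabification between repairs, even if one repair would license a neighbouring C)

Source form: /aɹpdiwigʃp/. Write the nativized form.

Substitution: /ɹ/ → /s/, /p/ → /n/, giving /asndiwigʃn/.
Under (C)V, the unsyllabifiable consonants are /s/, /n/, /g/, /ʃ/, /n/ (no codas are permitted; onsets are limited to one consonant).
Epenthesis after each stranded consonant: /s/ → /su/, /n/ → /nu/, /g/ → /gu/, /ʃ/ → /ʃu/, /n/ → /nu/.

asunudiwiguʃunu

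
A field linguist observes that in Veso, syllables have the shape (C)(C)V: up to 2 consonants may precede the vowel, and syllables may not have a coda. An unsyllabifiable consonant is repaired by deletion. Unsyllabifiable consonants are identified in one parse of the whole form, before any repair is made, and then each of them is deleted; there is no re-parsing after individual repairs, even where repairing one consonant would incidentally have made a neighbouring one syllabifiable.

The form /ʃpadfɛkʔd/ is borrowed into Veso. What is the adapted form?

The consonants /k/, /ʔ/, /d/ cannot be parsed into a legal (C)(C)V syllable (no codas are permitted; onsets may contain at most 2 consonants).
Each unlicensed consonant is deleted: /k/, /ʔ/, /d/.

ʃpadfɛ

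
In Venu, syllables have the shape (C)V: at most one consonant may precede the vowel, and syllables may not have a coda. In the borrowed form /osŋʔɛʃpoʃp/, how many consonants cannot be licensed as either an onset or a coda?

5

Syllabifying with onset maximization leaves /s/, /ŋ/, /ʃ/, /ʃ/, /p/ stranded (no codas are permitted; onsets are limited to one consonant).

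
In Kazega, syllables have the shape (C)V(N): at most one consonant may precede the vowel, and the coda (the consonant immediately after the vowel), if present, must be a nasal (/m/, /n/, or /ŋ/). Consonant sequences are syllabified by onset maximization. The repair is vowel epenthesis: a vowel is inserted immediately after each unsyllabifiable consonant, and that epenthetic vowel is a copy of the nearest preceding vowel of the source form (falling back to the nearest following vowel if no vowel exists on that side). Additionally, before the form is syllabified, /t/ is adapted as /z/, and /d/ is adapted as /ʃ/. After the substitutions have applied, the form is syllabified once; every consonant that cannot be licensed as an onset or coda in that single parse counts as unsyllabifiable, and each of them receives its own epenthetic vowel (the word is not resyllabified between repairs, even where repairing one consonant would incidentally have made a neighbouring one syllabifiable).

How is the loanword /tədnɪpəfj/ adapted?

Substitution: /t/ → /z/, /d/ → /ʃ/, giving /zəʃnɪpəfj/.
Under (C)V(N), the unsyllabifiable consonants are /ʃ/, /f/, /j/ (only a nasal (/m/, /n/, or /ŋ/) is licensed in coda position; onsets are limited to one consonant).
Inserting the epenthetic vowel yields /ʃ/ → /ʃə/, /f/ → /fə/, /j/ → /jə/.

zəʃənɪpəfəjə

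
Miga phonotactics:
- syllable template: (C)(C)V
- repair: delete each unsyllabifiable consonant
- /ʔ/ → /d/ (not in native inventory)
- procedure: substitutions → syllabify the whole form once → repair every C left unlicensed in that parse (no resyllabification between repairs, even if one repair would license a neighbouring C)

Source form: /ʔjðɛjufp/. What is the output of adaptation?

Substitution: /ʔ/ → /d/, giving /djðɛjufp/.
Under (C)(C)V, the unsyllabifiable consonants are /d/, /f/, /p/ (no codas are permitted; onsets may contain at most 2 consonants).
Deletion applies to /d/, /f/, /p/.

jðɛju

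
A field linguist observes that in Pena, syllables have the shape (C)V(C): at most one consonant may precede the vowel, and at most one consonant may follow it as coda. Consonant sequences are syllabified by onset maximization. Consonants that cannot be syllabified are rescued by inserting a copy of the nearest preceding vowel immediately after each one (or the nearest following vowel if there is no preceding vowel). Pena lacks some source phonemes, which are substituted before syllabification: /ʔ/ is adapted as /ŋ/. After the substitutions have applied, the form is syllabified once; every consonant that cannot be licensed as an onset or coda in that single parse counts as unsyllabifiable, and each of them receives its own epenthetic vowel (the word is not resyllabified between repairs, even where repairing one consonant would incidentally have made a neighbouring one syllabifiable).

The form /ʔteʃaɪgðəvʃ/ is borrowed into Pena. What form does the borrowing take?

Substitution: /ʔ/ → /ŋ/, giving /ŋteʃaɪgðəvʃ/.
The consonants /ŋ/, /ʃ/ cannot be parsed into a legal (C)V(C) syllable (at most one coda consonant is licensed; onsets are limited to one consonant).
Epenthesis after each stranded consonant: /ŋ/ → /ŋe/, /ʃ/ → /ʃə/.

ŋeteʃaɪgðəvʃə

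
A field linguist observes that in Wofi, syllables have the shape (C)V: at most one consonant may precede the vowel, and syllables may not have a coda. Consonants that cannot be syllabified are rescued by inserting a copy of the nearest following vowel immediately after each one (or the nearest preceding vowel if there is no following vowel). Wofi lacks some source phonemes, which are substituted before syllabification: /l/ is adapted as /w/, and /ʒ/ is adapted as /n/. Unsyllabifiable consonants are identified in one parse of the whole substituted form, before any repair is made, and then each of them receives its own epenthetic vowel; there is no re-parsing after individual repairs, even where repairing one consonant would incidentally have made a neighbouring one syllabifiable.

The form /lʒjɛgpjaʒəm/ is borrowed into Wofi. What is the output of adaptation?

wɛnɛjɛgapajanəmə

Substitution: /l/ → /w/, /ʒ/ → /n/, giving /wnjɛgpjanəm/.
Syllabifying with onset maximization leaves /w/, /n/, /g/, /p/, /m/ stranded (no codas are permitted; onsets are limited to one consonant).
Epenthesis after each stranded consonant: /w/ → /wɛ/, /n/ → /nɛ/, /g/ → /ga/, /p/ → /pa/, /m/ → /mə/.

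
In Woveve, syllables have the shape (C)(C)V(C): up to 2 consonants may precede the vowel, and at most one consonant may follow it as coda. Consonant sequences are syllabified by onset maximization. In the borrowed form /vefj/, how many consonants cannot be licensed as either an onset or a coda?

Under (C)(C)V(C), the unsyllabifiable consonants are /j/ (at most one coda consonant is licensed; onsets may contain at most 2 consonants).

1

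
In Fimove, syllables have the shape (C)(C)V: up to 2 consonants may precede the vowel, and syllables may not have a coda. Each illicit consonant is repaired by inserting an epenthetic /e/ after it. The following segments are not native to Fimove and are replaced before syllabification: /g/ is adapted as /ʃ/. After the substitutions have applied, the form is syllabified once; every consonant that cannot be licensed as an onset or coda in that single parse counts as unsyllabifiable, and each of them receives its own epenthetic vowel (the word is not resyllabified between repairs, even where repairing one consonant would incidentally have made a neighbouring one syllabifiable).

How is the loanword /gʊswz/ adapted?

Substitution: /g/ → /ʃ/, giving /ʃʊswz/.
The consonants /s/, /w/, /z/ cannot be parsed into a legal (C)(C)V syllable (no codas are permitted; onsets may contain at most 2 consonants).
Inserting the epenthetic vowel yields /s/ → /se/, /w/ → /we/, /z/ → /ze/.

ʃʊseweze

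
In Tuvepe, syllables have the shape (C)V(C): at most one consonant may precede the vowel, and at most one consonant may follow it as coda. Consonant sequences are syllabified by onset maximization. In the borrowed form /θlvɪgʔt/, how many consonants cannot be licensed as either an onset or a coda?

Syllabifying with onset maximization leaves /θ/, /l/, /ʔ/, /t/ stranded (at most one coda consonant is licensed; onsets are limited to one consonant).

4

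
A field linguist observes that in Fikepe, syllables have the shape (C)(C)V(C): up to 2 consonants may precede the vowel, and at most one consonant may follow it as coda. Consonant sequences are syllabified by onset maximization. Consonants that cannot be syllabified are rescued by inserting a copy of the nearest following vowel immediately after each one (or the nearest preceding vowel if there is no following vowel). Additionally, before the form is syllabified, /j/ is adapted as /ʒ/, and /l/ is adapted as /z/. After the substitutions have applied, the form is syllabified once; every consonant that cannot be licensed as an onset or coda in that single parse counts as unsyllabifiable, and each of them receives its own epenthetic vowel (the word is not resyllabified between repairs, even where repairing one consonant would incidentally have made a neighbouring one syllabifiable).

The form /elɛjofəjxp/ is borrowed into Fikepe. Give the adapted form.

Substitution: /l/ → /z/, /j/ → /ʒ/, giving /ezɛʒofəʒxp/.
The consonants /x/, /p/ cannot be parsed into a legal (C)(C)V(C) syllable (at most one coda consonant is licensed; onsets may contain at most 2 consonants).
Inserting the epenthetic vowel yields /x/ → /xə/, /p/ → /pə/.

ezɛʒofəʒxəpə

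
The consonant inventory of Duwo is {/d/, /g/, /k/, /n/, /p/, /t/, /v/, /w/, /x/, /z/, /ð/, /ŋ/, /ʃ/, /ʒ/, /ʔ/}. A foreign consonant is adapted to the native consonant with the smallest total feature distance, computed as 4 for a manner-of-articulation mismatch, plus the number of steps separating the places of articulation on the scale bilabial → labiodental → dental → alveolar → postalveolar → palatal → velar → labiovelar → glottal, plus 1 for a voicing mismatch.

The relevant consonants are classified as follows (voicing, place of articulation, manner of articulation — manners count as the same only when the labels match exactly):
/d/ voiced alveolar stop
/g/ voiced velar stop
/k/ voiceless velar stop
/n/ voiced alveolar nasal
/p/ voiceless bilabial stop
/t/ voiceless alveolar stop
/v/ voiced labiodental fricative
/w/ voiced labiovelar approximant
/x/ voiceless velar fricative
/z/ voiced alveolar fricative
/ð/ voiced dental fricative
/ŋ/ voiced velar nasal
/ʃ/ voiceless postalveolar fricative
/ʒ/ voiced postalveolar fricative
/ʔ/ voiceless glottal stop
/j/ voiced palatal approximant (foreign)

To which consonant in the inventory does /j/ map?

/w/ is closest: same manner (approximant), place distance 2 (palatal→labiovelar), same voicing; total 2. Next closest is /g/ at distance 5.

w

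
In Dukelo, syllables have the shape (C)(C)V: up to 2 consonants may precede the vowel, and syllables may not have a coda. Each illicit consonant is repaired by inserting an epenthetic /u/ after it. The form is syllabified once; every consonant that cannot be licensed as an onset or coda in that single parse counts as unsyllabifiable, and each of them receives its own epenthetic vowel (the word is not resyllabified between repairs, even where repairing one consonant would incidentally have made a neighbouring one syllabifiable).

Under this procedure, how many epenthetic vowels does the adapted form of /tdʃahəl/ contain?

The unsyllabifiable consonants are /t/, /l/; each receives one epenthetic vowel.

2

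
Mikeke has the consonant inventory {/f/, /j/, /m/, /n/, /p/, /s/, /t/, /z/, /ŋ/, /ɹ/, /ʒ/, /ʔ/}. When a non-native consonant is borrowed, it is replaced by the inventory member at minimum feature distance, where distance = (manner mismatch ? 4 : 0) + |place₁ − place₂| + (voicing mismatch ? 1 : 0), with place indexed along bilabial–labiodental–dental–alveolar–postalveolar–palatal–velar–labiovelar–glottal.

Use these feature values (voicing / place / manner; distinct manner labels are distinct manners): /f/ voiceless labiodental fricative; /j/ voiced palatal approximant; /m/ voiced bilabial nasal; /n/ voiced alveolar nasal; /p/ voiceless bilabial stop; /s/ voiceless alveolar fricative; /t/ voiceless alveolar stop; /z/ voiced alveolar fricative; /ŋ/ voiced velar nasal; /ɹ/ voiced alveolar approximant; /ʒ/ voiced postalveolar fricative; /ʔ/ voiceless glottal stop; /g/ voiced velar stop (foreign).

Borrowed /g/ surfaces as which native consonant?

ʔ

/ʔ/ is closest: same manner (stop), place distance 2 (velar→glottal), voicing differs (+1); total 3. Next closest is /t/ at distance 4.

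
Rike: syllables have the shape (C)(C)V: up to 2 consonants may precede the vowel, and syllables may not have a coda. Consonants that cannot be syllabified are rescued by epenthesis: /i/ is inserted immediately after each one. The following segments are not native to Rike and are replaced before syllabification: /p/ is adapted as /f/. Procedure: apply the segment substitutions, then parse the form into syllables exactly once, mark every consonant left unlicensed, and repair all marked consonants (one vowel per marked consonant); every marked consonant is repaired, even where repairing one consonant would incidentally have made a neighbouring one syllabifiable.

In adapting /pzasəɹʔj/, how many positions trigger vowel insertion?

After substitution the input is /fzasəɹʔj/.
The unsyllabifiable consonants are /ɹ/, /ʔ/, /j/; each receives one epenthetic vowel.

3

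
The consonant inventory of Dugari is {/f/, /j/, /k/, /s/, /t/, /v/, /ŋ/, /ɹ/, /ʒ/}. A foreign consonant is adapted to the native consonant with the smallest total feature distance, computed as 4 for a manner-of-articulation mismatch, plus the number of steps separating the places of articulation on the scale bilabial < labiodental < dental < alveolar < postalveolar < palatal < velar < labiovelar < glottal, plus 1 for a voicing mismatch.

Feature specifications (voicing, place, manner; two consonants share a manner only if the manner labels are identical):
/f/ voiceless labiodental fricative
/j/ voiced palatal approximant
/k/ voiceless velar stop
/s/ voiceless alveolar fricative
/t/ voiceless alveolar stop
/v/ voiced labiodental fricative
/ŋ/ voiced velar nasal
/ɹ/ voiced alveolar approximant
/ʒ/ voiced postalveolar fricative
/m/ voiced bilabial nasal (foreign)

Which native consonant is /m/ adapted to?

/v/ is closest: manner differs (nasal→fricative, +4), place distance 1 (bilabial→labiodental), same voicing; total 5. Next closest is /f/ at distance 6.

v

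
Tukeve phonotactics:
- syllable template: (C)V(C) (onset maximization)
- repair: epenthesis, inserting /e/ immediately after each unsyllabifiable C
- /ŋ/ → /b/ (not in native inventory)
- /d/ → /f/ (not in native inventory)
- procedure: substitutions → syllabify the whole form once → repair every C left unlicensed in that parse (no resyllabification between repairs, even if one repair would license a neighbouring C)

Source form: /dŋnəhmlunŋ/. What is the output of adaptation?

Substitution: /d/ → /f/, /ŋ/ → /b/, giving /fbnəhmlunb/.
Syllabifying with onset maximization leaves /f/, /b/, /m/, /b/ stranded (at most one coda consonant is licensed; onsets are limited to one consonant).
Each unlicensed consonant becomes the onset of a new syllable: /f/ → /fe/, /b/ → /be/, /m/ → /me/, /b/ → /be/.

febenəhmelunbe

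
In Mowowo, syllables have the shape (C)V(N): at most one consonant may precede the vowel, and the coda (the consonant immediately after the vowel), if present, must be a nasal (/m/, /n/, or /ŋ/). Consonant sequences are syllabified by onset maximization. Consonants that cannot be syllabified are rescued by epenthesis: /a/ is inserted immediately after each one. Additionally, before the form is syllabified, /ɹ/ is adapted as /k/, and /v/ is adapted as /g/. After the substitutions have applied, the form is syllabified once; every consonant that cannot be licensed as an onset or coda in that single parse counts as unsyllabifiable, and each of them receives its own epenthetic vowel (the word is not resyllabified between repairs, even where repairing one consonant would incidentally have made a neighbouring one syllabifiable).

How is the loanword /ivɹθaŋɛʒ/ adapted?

Substitution: /v/ → /g/, /ɹ/ → /k/, giving /igkθaŋɛʒ/.
Under (C)V(N), the unsyllabifiable consonants are /g/, /k/, /ʒ/ (only a nasal (/m/, /n/, or /ŋ/) is licensed in coda position; onsets are limited to one consonant).
Inserting the epenthetic vowel yields /g/ → /ga/, /k/ → /ka/, /ʒ/ → /ʒa/.

igakaθaŋɛʒa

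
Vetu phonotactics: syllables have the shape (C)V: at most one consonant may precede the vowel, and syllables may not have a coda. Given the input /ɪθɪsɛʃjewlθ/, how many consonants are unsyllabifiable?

4

The consonants /ʃ/, /w/, /l/, /θ/ cannot be parsed into a legal (C)V syllable (no codas are permitted; onsets are limited to one consonant).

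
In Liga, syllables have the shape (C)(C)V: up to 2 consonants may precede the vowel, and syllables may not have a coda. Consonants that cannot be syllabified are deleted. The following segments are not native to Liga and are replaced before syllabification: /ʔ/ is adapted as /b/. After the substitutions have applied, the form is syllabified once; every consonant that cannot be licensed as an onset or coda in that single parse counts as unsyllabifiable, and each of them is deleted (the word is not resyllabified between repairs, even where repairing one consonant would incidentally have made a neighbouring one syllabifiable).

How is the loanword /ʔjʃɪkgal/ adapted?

jʃɪkga

Substitution: /ʔ/ → /b/, giving /bjʃɪkgal/.
Under (C)(C)V, the unsyllabifiable consonants are /b/, /l/ (no codas are permitted; onsets may contain at most 2 consonants).
Deletion applies to /b/, /l/.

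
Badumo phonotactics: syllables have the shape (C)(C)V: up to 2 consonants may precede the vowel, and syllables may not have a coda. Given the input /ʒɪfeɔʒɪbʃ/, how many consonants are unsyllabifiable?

2

The consonants /b/, /ʃ/ cannot be parsed into a legal (C)(C)V syllable (no codas are permitted; onsets may contain at most 2 consonants).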